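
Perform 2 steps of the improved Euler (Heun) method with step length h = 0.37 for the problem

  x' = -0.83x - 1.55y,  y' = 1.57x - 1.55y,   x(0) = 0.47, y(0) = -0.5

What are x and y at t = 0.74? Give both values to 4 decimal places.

0.2657, 0.1146

Heun on (x,y): k1 = f(t_n, state_n); k2 = f(t_n + h, state_n + h·k1); state_{n+1} = state_n + (h/2)·(k1 + k2).
0.000000: (0.470000, -0.500000)
  k1 = (0.384900, 1.512900)
  predictor → (0.612413, 0.059773)
  k2 = (-0.600951, 0.868840)
  → (0.430031, -0.059378)
0.370000: (0.430031, -0.059378)
  k1 = (-0.264889, 0.767184)
  predictor → (0.332021, 0.224480)
  k2 = (-0.623522, 0.173330)
  → (0.265674, 0.114617)
(x(0.74), y(0.74)) ≈ (0.2657, 0.1146)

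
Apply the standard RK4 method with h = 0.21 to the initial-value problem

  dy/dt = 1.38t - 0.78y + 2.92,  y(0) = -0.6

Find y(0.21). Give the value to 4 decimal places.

RK4: k1 = f(t_n, y_n); k2 = f(t_n + h/2, y_n + (h/2)·k1); k3 = f(t_n + h/2, y_n + (h/2)·k2); k4 = f(t_n + h, y_n + h·k3); y_{n+1} = y_n + (h/6)·(k1 + 2k2 + 2k3 + k4).
t=0.000000, y=-0.600000:
  k1 = f(0.000000, -0.600000) = 3.388000
  k2 = f(0.105000, -0.244260) = 3.255423
  k3 = f(0.105000, -0.258181) = 3.266281
  k4 = f(0.210000, 0.085919) = 3.142783
  y ← -0.600000 + (0.21/6)·(k1 + 2k2 + 2k3 + k4) = 0.085097
y(0.21) ≈ 0.0851

0.0851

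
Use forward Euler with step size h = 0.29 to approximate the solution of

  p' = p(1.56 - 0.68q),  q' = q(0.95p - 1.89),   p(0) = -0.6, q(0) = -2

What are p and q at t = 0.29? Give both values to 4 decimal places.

Euler on (p,q): p_{n+1} = p_n + h·p', q_{n+1} = q_n + h·q'.
0.000000: (-0.600000, -2.000000); f=(-1.752000, 4.920000) → (-1.108080, -0.573200)
(p(0.29), q(0.29)) ≈ (-1.1081, -0.5732)

-1.1081, -0.5732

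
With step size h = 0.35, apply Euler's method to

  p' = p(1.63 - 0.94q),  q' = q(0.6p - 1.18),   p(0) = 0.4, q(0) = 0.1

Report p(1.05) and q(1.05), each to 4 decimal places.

1.4806, 0.0378

Euler on (p,q): p_{n+1} = p_n + h·p', q_{n+1} = q_n + h·q'.
0.000000: (0.400000, 0.100000); f=(0.614400, -0.094000) → (0.615040, 0.067100)
0.350000: (0.615040, 0.067100); f=(0.963722, -0.054416) → (0.952343, 0.048054)
0.700000: (0.952343, 0.048054); f=(1.509300, -0.029246) → (1.480598, 0.037818)
(p(1.05), q(1.05)) ≈ (1.4806, 0.0378)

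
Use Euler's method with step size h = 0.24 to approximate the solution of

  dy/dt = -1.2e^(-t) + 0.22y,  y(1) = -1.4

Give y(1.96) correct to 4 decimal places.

-2.0565

Euler: y_{n+1} = y_n + h·f(t_n, y_n).
t=1.000000, y=-1.400000: f=-0.749455 → y ← -1.400000 + 0.24·(-0.749455) = -1.579869
t=1.240000, y=-1.579869: f=-0.694832 → y ← -1.579869 + 0.24·(-0.694832) = -1.746629
t=1.480000, y=-1.746629: f=-0.657424 → y ← -1.746629 + 0.24·(-0.657424) = -1.904411
t=1.720000, y=-1.904411: f=-0.633850 → y ← -1.904411 + 0.24·(-0.633850) = -2.056535
y(1.96) ≈ -2.0565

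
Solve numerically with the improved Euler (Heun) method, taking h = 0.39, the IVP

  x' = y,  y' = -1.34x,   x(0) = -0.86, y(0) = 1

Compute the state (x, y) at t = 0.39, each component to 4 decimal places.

-0.3824, 1.3475

Heun on (x,y): k1 = f(t_n, state_n); k2 = f(t_n + h, state_n + h·k1); state_{n+1} = state_n + (h/2)·(k1 + k2).
0.000000: (-0.860000, 1.000000)
  k1 = (1.000000, 1.152400)
  predictor → (-0.470000, 1.449436)
  k2 = (1.449436, 0.629800)
  → (-0.382360, 1.347529)
(x(0.39), y(0.39)) ≈ (-0.3824, 1.3475)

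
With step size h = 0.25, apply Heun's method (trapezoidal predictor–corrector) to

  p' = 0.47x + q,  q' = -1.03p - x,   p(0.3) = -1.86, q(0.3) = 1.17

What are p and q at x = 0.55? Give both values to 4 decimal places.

-1.4671, 1.5005

Heun on (p,q): k1 = f(x_n, state_n); k2 = f(x_n + h, state_n + h·k1); state_{n+1} = state_n + (h/2)·(k1 + k2).
0.300000: (-1.860000, 1.170000)
  k1 = (1.311000, 1.615800)
  predictor → (-1.532250, 1.573950)
  k2 = (1.832450, 1.028218)
  → (-1.467069, 1.500502)
(p(0.55), q(0.55)) ≈ (-1.4671, 1.5005)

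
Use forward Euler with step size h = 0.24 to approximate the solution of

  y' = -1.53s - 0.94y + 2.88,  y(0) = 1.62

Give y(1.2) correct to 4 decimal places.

1.9578

Euler: y_{n+1} = y_n + h·f(s_n, y_n).
s=0.000000, y=1.620000: f=1.357200 → y ← 1.620000 + 0.24·1.357200 = 1.945728
s=0.240000, y=1.945728: f=0.683816 → y ← 1.945728 + 0.24·0.683816 = 2.109844
s=0.480000, y=2.109844: f=0.162347 → y ← 2.109844 + 0.24·0.162347 = 2.148807
s=0.720000, y=2.148807: f=-0.241479 → y ← 2.148807 + 0.24·(-0.241479) = 2.090852
s=0.960000, y=2.090852: f=-0.554201 → y ← 2.090852 + 0.24·(-0.554201) = 1.957844
y(1.2) ≈ 1.9578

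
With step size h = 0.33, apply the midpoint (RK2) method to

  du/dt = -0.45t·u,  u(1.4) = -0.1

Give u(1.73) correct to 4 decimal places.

Midpoint: k1 = f(t_n, u_n); k2 = f(t_n + h/2, u_n + (h/2)·k1); u_{n+1} = u_n + h·k2.
t=1.400000, u=-0.100000:
  k1 = f(1.400000, -0.100000) = 0.063000
  k2 = f(1.565000, -0.089605) = 0.063104
  u ← -0.100000 + 0.33·0.063104 = -0.079176
u(1.73) ≈ -0.0792

-0.0792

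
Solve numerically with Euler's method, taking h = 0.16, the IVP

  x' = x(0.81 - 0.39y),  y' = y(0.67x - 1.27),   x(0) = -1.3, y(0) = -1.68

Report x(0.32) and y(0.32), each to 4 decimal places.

-1.9233, -0.6901

Euler on (x,y): x_{n+1} = x_n + h·x', y_{n+1} = y_n + h·y'.
0.000000: (-1.300000, -1.680000); f=(-1.904760, 3.596880) → (-1.604762, -1.104499)
0.160000: (-1.604762, -1.104499); f=(-1.991115, 2.590261) → (-1.923340, -0.690057)
(x(0.32), y(0.32)) ≈ (-1.9233, -0.6901)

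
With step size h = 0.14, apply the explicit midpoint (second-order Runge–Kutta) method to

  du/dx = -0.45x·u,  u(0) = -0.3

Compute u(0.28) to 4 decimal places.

Midpoint: k1 = f(x_n, u_n); k2 = f(x_n + h/2, u_n + (h/2)·k1); u_{n+1} = u_n + h·k2.
x=0.000000, u=-0.300000:
  k1 = f(0.000000, -0.300000) = 0.000000
  k2 = f(0.070000, -0.300000) = 0.009450
  u ← -0.300000 + 0.14·0.009450 = -0.298677
x=0.140000, u=-0.298677:
  k1 = f(0.140000, -0.298677) = 0.018817
  k2 = f(0.210000, -0.297360) = 0.028101
  u ← -0.298677 + 0.14·0.028101 = -0.294743
u(0.28) ≈ -0.2947

-0.2947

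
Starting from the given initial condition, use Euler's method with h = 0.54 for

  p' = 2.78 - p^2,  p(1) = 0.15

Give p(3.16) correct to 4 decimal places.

Euler: p_{n+1} = p_n + h·f(s_n, p_n).
s=1.000000, p=0.150000: f=2.757500 → p ← 0.150000 + 0.54·2.757500 = 1.639050
s=1.540000, p=1.639050: f=0.093515 → p ← 1.639050 + 0.54·0.093515 = 1.689548
s=2.080000, p=1.689548: f=-0.074573 → p ← 1.689548 + 0.54·(-0.074573) = 1.649279
s=2.620000, p=1.649279: f=0.059880 → p ← 1.649279 + 0.54·0.059880 = 1.681614
p(3.16) ≈ 1.6816

1.6816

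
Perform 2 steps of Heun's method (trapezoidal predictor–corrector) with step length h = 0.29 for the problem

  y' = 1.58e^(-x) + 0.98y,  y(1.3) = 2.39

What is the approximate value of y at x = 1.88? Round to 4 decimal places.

Heun: k1 = f(x_n, y_n); k2 = f(x_n + h, y_n + h·k1); y_{n+1} = y_n + (h/2)·(k1 + k2).
x=1.300000, y=2.390000:
  k1 = f(1.300000, 2.390000) = 2.772800
  k2 = f(1.590000, 3.194112) = 3.452432
  y ← 2.390000 + (0.29/2)·(2.772800 + 3.452432) = 3.292659
x=1.590000, y=3.292659:
  k1 = f(1.590000, 3.292659) = 3.549008
  k2 = f(1.880000, 4.321871) = 4.476526
  y ← 3.292659 + (0.29/2)·(3.549008 + 4.476526) = 4.456361
y(1.88) ≈ 4.4564

4.4564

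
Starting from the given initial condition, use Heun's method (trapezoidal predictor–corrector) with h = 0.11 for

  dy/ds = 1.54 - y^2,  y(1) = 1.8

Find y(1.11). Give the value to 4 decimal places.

Heun: k1 = f(s_n, y_n); k2 = f(s_n + h, y_n + h·k1); y_{n+1} = y_n + (h/2)·(k1 + k2).
s=1.000000, y=1.800000:
  k1 = f(1.000000, 1.800000) = -1.700000
  k2 = f(1.110000, 1.613000) = -1.061769
  y ← 1.800000 + (0.11/2)·(-1.700000 + (-1.061769)) = 1.648103
y(1.11) ≈ 1.6481

1.6481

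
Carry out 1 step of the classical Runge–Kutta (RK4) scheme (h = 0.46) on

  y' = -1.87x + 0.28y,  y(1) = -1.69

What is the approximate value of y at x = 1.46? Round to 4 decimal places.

-3.0470

RK4: k1 = f(x_n, y_n); k2 = f(x_n + h/2, y_n + (h/2)·k1); k3 = f(x_n + h/2, y_n + (h/2)·k2); k4 = f(x_n + h, y_n + h·k3); y_{n+1} = y_n + (h/6)·(k1 + 2k2 + 2k3 + k4).
x=1.000000, y=-1.690000:
  k1 = f(1.000000, -1.690000) = -2.343200
  k2 = f(1.230000, -2.228936) = -2.924202
  k3 = f(1.230000, -2.362566) = -2.961619
  k4 = f(1.460000, -3.052345) = -3.584856
  y ← -1.690000 + (0.46/6)·(k1 + 2k2 + 2k3 + k4) = -3.046977
y(1.46) ≈ -3.0470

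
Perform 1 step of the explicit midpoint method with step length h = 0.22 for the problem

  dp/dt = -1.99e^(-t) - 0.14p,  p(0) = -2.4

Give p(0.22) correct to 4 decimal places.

-2.7127

Midpoint: k1 = f(t_n, p_n); k2 = f(t_n + h/2, p_n + (h/2)·k1); p_{n+1} = p_n + h·k2.
t=0.000000, p=-2.400000:
  k1 = f(0.000000, -2.400000) = -1.654000
  k2 = f(0.110000, -2.581940) = -1.421238
  p ← -2.400000 + 0.22·(-1.421238) = -2.712672
p(0.22) ≈ -2.7127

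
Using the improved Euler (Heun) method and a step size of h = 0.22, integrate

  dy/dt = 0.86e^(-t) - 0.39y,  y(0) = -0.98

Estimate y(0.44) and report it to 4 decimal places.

Heun: k1 = f(t_n, y_n); k2 = f(t_n + h, y_n + h·k1); y_{n+1} = y_n + (h/2)·(k1 + k2).
t=0.000000, y=-0.980000:
  k1 = f(0.000000, -0.980000) = 1.242200
  k2 = f(0.220000, -0.706716) = 0.965785
  y ← -0.980000 + (0.22/2)·(1.242200 + 0.965785) = -0.737122
t=0.220000, y=-0.737122:
  k1 = f(0.220000, -0.737122) = 0.977644
  k2 = f(0.440000, -0.522040) = 0.757467
  y ← -0.737122 + (0.22/2)·(0.977644 + 0.757467) = -0.546259
y(0.44) ≈ -0.5463

-0.5463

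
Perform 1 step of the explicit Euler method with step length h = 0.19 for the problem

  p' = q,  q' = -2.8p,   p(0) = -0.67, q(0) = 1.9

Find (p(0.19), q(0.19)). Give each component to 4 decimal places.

-0.3090, 2.2564

Euler on (p,q): p_{n+1} = p_n + h·p', q_{n+1} = q_n + h·q'.
0.000000: (-0.670000, 1.900000); f=(1.900000, 1.876000) → (-0.309000, 2.256440)
(p(0.19), q(0.19)) ≈ (-0.3090, 2.2564)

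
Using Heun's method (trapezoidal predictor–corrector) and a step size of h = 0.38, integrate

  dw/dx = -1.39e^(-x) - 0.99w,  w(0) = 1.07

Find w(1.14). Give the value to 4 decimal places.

-0.1336

Heun: k1 = f(x_n, w_n); k2 = f(x_n + h, w_n + h·k1); w_{n+1} = w_n + (h/2)·(k1 + k2).
x=0.000000, w=1.070000:
  k1 = f(0.000000, 1.070000) = -2.449300
  k2 = f(0.380000, 0.139266) = -1.088441
  w ← 1.070000 + (0.38/2)·(-2.449300 + (-1.088441)) = 0.397829
x=0.380000, w=0.397829:
  k1 = f(0.380000, 0.397829) = -1.344418
  k2 = f(0.760000, -0.113050) = -0.538137
  w ← 0.397829 + (0.38/2)·(-1.344418 + (-0.538137)) = 0.040144
x=0.760000, w=0.040144:
  k1 = f(0.760000, 0.040144) = -0.689799
  k2 = f(1.140000, -0.221980) = -0.224788
  w ← 0.040144 + (0.38/2)·(-0.689799 + (-0.224788)) = -0.133628
w(1.14) ≈ -0.1336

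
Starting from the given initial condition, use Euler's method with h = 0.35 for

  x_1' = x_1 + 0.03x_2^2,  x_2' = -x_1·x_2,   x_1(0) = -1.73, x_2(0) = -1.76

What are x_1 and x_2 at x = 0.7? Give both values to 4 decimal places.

Euler on (x_1,x_2): x_1_{n+1} = x_1_n + h·x_1', x_2_{n+1} = x_2_n + h·x_2'.
0.000000: (-1.730000, -1.760000); f=(-1.637072, -3.044800) → (-2.302975, -2.825680)
0.350000: (-2.302975, -2.825680); f=(-2.063441, -6.507471) → (-3.025180, -5.103295)
(x_1(0.7), x_2(0.7)) ≈ (-3.0252, -5.1033)

-3.0252, -5.1033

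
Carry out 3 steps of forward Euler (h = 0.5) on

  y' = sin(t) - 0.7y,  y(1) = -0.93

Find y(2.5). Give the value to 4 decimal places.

Euler: y_{n+1} = y_n + h·f(t_n, y_n).
t=1.000000, y=-0.930000: f=1.492471 → y ← -0.930000 + 0.5·1.492471 = -0.183765
t=1.500000, y=-0.183765: f=1.126130 → y ← -0.183765 + 0.5·1.126130 = 0.379301
t=2.000000, y=0.379301: f=0.643787 → y ← 0.379301 + 0.5·0.643787 = 0.701194
y(2.5) ≈ 0.7012

0.7012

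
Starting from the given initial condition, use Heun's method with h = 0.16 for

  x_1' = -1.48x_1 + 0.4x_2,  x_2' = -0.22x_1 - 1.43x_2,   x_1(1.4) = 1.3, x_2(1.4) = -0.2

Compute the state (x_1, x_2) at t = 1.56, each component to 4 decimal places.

Heun on (x_1,x_2): k1 = f(t_n, state_n); k2 = f(t_n + h, state_n + h·k1); state_{n+1} = state_n + (h/2)·(k1 + k2).
1.400000: (1.300000, -0.200000)
  k1 = (-2.004000, 0.000000)
  predictor → (0.979360, -0.200000)
  k2 = (-1.529453, 0.070541)
  → (1.017324, -0.194357)
(x_1(1.56), x_2(1.56)) ≈ (1.0173, -0.1944)

1.0173, -0.1944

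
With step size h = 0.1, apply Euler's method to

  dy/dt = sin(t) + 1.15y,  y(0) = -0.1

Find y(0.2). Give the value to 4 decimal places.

Euler: y_{n+1} = y_n + h·f(t_n, y_n).
t=0.000000, y=-0.100000: f=-0.115000 → y ← -0.100000 + 0.1·(-0.115000) = -0.111500
t=0.100000, y=-0.111500: f=-0.028392 → y ← -0.111500 + 0.1·(-0.028392) = -0.114339
y(0.2) ≈ -0.1143

-0.1143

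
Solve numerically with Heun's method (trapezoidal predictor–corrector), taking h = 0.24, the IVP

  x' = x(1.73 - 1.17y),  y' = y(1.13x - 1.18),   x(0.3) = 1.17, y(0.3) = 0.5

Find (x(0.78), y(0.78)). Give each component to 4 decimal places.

1.9698, 0.6495

Heun on (x,y): k1 = f(s_n, state_n); k2 = f(s_n + h, state_n + h·k1); state_{n+1} = state_n + (h/2)·(k1 + k2).
0.300000: (1.170000, 0.500000)
  k1 = (1.339650, 0.071050)
  predictor → (1.491516, 0.517052)
  k2 = (1.678029, 0.261325)
  → (1.532121, 0.539885)
0.540000: (1.532121, 0.539885)
  k1 = (1.682782, 0.297637)
  predictor → (1.935989, 0.611318)
  k2 = (1.964561, 0.616005)
  → (1.969803, 0.649522)
(x(0.78), y(0.78)) ≈ (1.9698, 0.6495)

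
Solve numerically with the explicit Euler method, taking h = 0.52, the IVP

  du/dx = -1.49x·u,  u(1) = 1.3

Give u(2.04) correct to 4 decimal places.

-0.0520

Euler: u_{n+1} = u_n + h·f(x_n, u_n).
x=1.000000, u=1.300000: f=-1.937000 → u ← 1.300000 + 0.52·(-1.937000) = 0.292760
x=1.520000, u=0.292760: f=-0.663043 → u ← 0.292760 + 0.52·(-0.663043) = -0.052022
u(2.04) ≈ -0.0520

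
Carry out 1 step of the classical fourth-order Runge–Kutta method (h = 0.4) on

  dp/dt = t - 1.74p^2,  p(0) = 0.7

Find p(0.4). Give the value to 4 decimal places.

0.5342

RK4: k1 = f(t_n, p_n); k2 = f(t_n + h/2, p_n + (h/2)·k1); k3 = f(t_n + h/2, p_n + (h/2)·k2); k4 = f(t_n + h, p_n + h·k3); p_{n+1} = p_n + (h/6)·(k1 + 2k2 + 2k3 + k4).
t=0.000000, p=0.700000:
  k1 = f(0.000000, 0.700000) = -0.852600
  k2 = f(0.200000, 0.529480) = -0.287807
  k3 = f(0.200000, 0.642439) = -0.518145
  k4 = f(0.400000, 0.492742) = -0.022462
  p ← 0.700000 + (0.4/6)·(k1 + 2k2 + 2k3 + k4) = 0.534202
p(0.4) ≈ 0.5342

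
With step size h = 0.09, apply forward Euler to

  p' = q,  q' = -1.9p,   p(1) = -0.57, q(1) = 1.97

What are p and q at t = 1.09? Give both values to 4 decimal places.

-0.3927, 2.0675

Euler on (p,q): p_{n+1} = p_n + h·p', q_{n+1} = q_n + h·q'.
1.000000: (-0.570000, 1.970000); f=(1.970000, 1.083000) → (-0.392700, 2.067470)
(p(1.09), q(1.09)) ≈ (-0.3927, 2.0675)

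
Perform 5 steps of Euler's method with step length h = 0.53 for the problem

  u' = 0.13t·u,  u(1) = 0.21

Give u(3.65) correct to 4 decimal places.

Euler: u_{n+1} = u_n + h·f(t_n, u_n).
t=1.000000, u=0.210000: f=0.027300 → u ← 0.210000 + 0.53·0.027300 = 0.224469
t=1.530000, u=0.224469: f=0.044647 → u ← 0.224469 + 0.53·0.044647 = 0.248132
t=2.060000, u=0.248132: f=0.066450 → u ← 0.248132 + 0.53·0.066450 = 0.283350
t=2.590000, u=0.283350: f=0.095404 → u ← 0.283350 + 0.53·0.095404 = 0.333914
t=3.120000, u=0.333914: f=0.135436 → u ← 0.333914 + 0.53·0.135436 = 0.405695
u(3.65) ≈ 0.4057

0.4057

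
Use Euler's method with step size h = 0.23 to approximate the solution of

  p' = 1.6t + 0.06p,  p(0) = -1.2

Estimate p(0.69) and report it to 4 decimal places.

Euler: p_{n+1} = p_n + h·f(t_n, p_n).
t=0.000000, p=-1.200000: f=-0.072000 → p ← -1.200000 + 0.23·(-0.072000) = -1.216560
t=0.230000, p=-1.216560: f=0.295006 → p ← -1.216560 + 0.23·0.295006 = -1.148709
t=0.460000, p=-1.148709: f=0.667077 → p ← -1.148709 + 0.23·0.667077 = -0.995281
p(0.69) ≈ -0.9953

-0.9953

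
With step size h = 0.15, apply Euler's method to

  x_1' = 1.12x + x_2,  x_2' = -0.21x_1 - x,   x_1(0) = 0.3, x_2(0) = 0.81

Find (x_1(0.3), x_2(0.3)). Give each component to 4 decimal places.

Euler on (x_1,x_2): x_1_{n+1} = x_1_n + h·x_1', x_2_{n+1} = x_2_n + h·x_2'.
0.000000: (0.300000, 0.810000); f=(0.810000, -0.063000) → (0.421500, 0.800550)
0.150000: (0.421500, 0.800550); f=(0.968550, -0.238515) → (0.566782, 0.764773)
(x_1(0.3), x_2(0.3)) ≈ (0.5668, 0.7648)

0.5668, 0.7648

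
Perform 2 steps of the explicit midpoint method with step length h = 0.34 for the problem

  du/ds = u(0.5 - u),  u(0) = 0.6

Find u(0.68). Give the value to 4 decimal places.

0.5676

Midpoint: k1 = f(s_n, u_n); k2 = f(s_n + h/2, u_n + (h/2)·k1); u_{n+1} = u_n + h·k2.
s=0.000000, u=0.600000:
  k1 = f(0.000000, 0.600000) = -0.060000
  k2 = f(0.170000, 0.589800) = -0.052964
  u ← 0.600000 + 0.34·(-0.052964) = 0.581992
s=0.340000, u=0.581992:
  k1 = f(0.340000, 0.581992) = -0.047719
  k2 = f(0.510000, 0.573880) = -0.042398
  u ← 0.581992 + 0.34·(-0.042398) = 0.567577
u(0.68) ≈ 0.5676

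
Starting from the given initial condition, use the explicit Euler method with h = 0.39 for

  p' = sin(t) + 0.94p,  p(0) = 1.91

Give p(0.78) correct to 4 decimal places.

3.7154

Euler: p_{n+1} = p_n + h·f(t_n, p_n).
t=0.000000, p=1.910000: f=1.795400 → p ← 1.910000 + 0.39·1.795400 = 2.610206
t=0.390000, p=2.610206: f=2.833782 → p ← 2.610206 + 0.39·2.833782 = 3.715381
p(0.78) ≈ 3.7154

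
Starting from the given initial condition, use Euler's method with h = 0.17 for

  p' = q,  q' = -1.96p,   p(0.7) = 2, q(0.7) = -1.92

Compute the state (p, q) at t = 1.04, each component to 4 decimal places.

Euler on (p,q): p_{n+1} = p_n + h·p', q_{n+1} = q_n + h·q'.
0.700000: (2.000000, -1.920000); f=(-1.920000, -3.920000) → (1.673600, -2.586400)
0.870000: (1.673600, -2.586400); f=(-2.586400, -3.280256) → (1.233912, -3.144044)
(p(1.04), q(1.04)) ≈ (1.2339, -3.1440)

1.2339, -3.1440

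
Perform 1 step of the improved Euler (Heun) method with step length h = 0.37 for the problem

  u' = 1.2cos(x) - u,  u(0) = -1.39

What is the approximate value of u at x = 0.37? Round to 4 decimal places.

Heun: k1 = f(x_n, u_n); k2 = f(x_n + h, u_n + h·k1); u_{n+1} = u_n + (h/2)·(k1 + k2).
x=0.000000, u=-1.390000:
  k1 = f(0.000000, -1.390000) = 2.590000
  k2 = f(0.370000, -0.431700) = 1.550493
  u ← -1.390000 + (0.37/2)·(2.590000 + 1.550493) = -0.624009
u(0.37) ≈ -0.6240

-0.6240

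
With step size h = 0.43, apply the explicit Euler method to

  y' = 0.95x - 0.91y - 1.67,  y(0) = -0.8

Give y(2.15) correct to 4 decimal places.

-0.5555

Euler: y_{n+1} = y_n + h·f(x_n, y_n).
x=0.000000, y=-0.800000: f=-0.942000 → y ← -0.800000 + 0.43·(-0.942000) = -1.205060
x=0.430000, y=-1.205060: f=-0.164895 → y ← -1.205060 + 0.43·(-0.164895) = -1.275965
x=0.860000, y=-1.275965: f=0.308128 → y ← -1.275965 + 0.43·0.308128 = -1.143470
x=1.290000, y=-1.143470: f=0.596058 → y ← -1.143470 + 0.43·0.596058 = -0.887165
x=1.720000, y=-0.887165: f=0.771320 → y ← -0.887165 + 0.43·0.771320 = -0.555497
y(2.15) ≈ -0.5555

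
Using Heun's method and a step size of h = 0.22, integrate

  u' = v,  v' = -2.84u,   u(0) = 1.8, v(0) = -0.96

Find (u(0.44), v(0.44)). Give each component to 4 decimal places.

Heun on (u,v): k1 = f(t_n, state_n); k2 = f(t_n + h, state_n + h·k1); state_{n+1} = state_n + (h/2)·(k1 + k2).
0.000000: (1.800000, -0.960000)
  k1 = (-0.960000, -5.112000)
  predictor → (1.588800, -2.084640)
  k2 = (-2.084640, -4.512192)
  → (1.465090, -2.018661)
0.220000: (1.465090, -2.018661)
  k1 = (-2.018661, -4.160854)
  predictor → (1.020984, -2.934049)
  k2 = (-2.934049, -2.899595)
  → (0.920291, -2.795311)
(u(0.44), v(0.44)) ≈ (0.9203, -2.7953)

0.9203, -2.7953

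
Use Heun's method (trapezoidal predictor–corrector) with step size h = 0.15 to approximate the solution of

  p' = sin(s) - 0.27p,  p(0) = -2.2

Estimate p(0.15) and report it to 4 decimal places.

Heun: k1 = f(s_n, p_n); k2 = f(s_n + h, p_n + h·k1); p_{n+1} = p_n + (h/2)·(k1 + k2).
s=0.000000, p=-2.200000:
  k1 = f(0.000000, -2.200000) = 0.594000
  k2 = f(0.150000, -2.110900) = 0.719381
  p ← -2.200000 + (0.15/2)·(0.594000 + 0.719381) = -2.101496
p(0.15) ≈ -2.1015

-2.1015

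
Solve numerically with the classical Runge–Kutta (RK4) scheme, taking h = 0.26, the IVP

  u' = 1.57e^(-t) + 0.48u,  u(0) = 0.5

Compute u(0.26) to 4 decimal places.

RK4: k1 = f(t_n, u_n); k2 = f(t_n + h/2, u_n + (h/2)·k1); k3 = f(t_n + h/2, u_n + (h/2)·k2); k4 = f(t_n + h, u_n + h·k3); u_{n+1} = u_n + (h/6)·(k1 + 2k2 + 2k3 + k4).
t=0.000000, u=0.500000:
  k1 = f(0.000000, 0.500000) = 1.810000
  k2 = f(0.130000, 0.735300) = 1.731554
  k3 = f(0.130000, 0.725102) = 1.726659
  k4 = f(0.260000, 0.948931) = 1.666038
  u ← 0.500000 + (0.26/6)·(k1 + 2k2 + 2k3 + k4) = 0.950340
u(0.26) ≈ 0.9503

0.9503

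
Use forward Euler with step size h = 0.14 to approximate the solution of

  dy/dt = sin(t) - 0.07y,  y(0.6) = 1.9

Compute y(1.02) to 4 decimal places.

Euler: y_{n+1} = y_n + h·f(t_n, y_n).
t=0.600000, y=1.900000: f=0.431642 → y ← 1.900000 + 0.14·0.431642 = 1.960430
t=0.740000, y=1.960430: f=0.537058 → y ← 1.960430 + 0.14·0.537058 = 2.035618
t=0.880000, y=2.035618: f=0.628246 → y ← 2.035618 + 0.14·0.628246 = 2.123572
y(1.02) ≈ 2.1236

2.1236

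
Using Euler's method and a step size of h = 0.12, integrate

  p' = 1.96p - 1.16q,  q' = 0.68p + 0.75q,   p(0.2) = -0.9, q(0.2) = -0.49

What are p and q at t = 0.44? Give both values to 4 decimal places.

-1.2043, -0.7474

Euler on (p,q): p_{n+1} = p_n + h·p', q_{n+1} = q_n + h·q'.
0.200000: (-0.900000, -0.490000); f=(-1.195600, -0.979500) → (-1.043472, -0.607540)
0.320000: (-1.043472, -0.607540); f=(-1.340459, -1.165216) → (-1.204327, -0.747366)
(p(0.44), q(0.44)) ≈ (-1.2043, -0.7474)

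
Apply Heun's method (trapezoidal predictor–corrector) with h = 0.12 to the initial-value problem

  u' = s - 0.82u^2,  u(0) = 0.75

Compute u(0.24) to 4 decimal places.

0.6807

Heun: k1 = f(s_n, u_n); k2 = f(s_n + h, u_n + h·k1); u_{n+1} = u_n + (h/2)·(k1 + k2).
s=0.000000, u=0.750000:
  k1 = f(0.000000, 0.750000) = -0.461250
  k2 = f(0.120000, 0.694650) = -0.275682
  u ← 0.750000 + (0.12/2)·(-0.461250 + (-0.275682)) = 0.705784
s=0.120000, u=0.705784:
  k1 = f(0.120000, 0.705784) = -0.288468
  k2 = f(0.240000, 0.671168) = -0.129383
  u ← 0.705784 + (0.12/2)·(-0.288468 + (-0.129383)) = 0.680713
u(0.24) ≈ 0.6807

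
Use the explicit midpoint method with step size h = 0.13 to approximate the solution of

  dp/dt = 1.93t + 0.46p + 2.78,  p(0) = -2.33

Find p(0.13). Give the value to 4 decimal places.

-2.0850

Midpoint: k1 = f(t_n, p_n); k2 = f(t_n + h/2, p_n + (h/2)·k1); p_{n+1} = p_n + h·k2.
t=0.000000, p=-2.330000:
  k1 = f(0.000000, -2.330000) = 1.708200
  k2 = f(0.065000, -2.218967) = 1.884725
  p ← -2.330000 + 0.13·1.884725 = -2.084986
p(0.13) ≈ -2.0850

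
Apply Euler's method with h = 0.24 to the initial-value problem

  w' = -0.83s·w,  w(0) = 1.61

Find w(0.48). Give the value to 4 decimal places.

1.5330

Euler: w_{n+1} = w_n + h·f(s_n, w_n).
s=0.000000, w=1.610000: f=0.000000 → w ← 1.610000 + 0.24·0.000000 = 1.610000
s=0.240000, w=1.610000: f=-0.320712 → w ← 1.610000 + 0.24·(-0.320712) = 1.533029
w(0.48) ≈ 1.5330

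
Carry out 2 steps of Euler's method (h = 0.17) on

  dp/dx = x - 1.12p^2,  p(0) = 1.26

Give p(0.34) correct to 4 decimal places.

0.8120

Euler: p_{n+1} = p_n + h·f(x_n, p_n).
x=0.000000, p=1.260000: f=-1.778112 → p ← 1.260000 + 0.17·(-1.778112) = 0.957721
x=0.170000, p=0.957721: f=-0.857297 → p ← 0.957721 + 0.17·(-0.857297) = 0.811980
p(0.34) ≈ 0.8120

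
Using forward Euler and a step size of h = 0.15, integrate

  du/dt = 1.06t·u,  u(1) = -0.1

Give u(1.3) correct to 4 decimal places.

-0.1371

Euler: u_{n+1} = u_n + h·f(t_n, u_n).
t=1.000000, u=-0.100000: f=-0.106000 → u ← -0.100000 + 0.15·(-0.106000) = -0.115900
t=1.150000, u=-0.115900: f=-0.141282 → u ← -0.115900 + 0.15·(-0.141282) = -0.137092
u(1.3) ≈ -0.1371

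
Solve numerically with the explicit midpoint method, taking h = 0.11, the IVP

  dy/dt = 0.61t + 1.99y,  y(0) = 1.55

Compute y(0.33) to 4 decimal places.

Midpoint: k1 = f(t_n, y_n); k2 = f(t_n + h/2, y_n + (h/2)·k1); y_{n+1} = y_n + h·k2.
t=0.000000, y=1.550000:
  k1 = f(0.000000, 1.550000) = 3.084500
  k2 = f(0.055000, 1.719647) = 3.455649
  y ← 1.550000 + 0.11·3.455649 = 1.930121
t=0.110000, y=1.930121:
  k1 = f(0.110000, 1.930121) = 3.908041
  k2 = f(0.165000, 2.145064) = 4.369327
  y ← 1.930121 + 0.11·4.369327 = 2.410747
t=0.220000, y=2.410747:
  k1 = f(0.220000, 2.410747) = 4.931587
  k2 = f(0.275000, 2.681985) = 5.504899
  y ← 2.410747 + 0.11·5.504899 = 3.016286
y(0.33) ≈ 3.0163

3.0163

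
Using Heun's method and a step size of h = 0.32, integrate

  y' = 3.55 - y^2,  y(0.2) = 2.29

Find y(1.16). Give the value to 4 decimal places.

1.9431

Heun: k1 = f(x_n, y_n); k2 = f(x_n + h, y_n + h·k1); y_{n+1} = y_n + (h/2)·(k1 + k2).
x=0.200000, y=2.290000:
  k1 = f(0.200000, 2.290000) = -1.694100
  k2 = f(0.520000, 1.747888) = 0.494888
  y ← 2.290000 + (0.32/2)·(-1.694100 + 0.494888) = 2.098126
x=0.520000, y=2.098126:
  k1 = f(0.520000, 2.098126) = -0.852133
  k2 = f(0.840000, 1.825444) = 0.217756
  y ← 2.098126 + (0.32/2)·(-0.852133 + 0.217756) = 1.996626
x=0.840000, y=1.996626:
  k1 = f(0.840000, 1.996626) = -0.436514
  k2 = f(1.160000, 1.856941) = 0.101770
  y ← 1.996626 + (0.32/2)·(-0.436514 + 0.101770) = 1.943067
y(1.16) ≈ 1.9431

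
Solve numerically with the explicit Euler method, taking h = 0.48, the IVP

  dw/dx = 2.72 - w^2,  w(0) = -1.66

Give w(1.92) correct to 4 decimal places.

-2.1554

Euler: w_{n+1} = w_n + h·f(x_n, w_n).
x=0.000000, w=-1.660000: f=-0.035600 → w ← -1.660000 + 0.48·(-0.035600) = -1.677088
x=0.480000, w=-1.677088: f=-0.092624 → w ← -1.677088 + 0.48·(-0.092624) = -1.721548
x=0.960000, w=-1.721548: f=-0.243726 → w ← -1.721548 + 0.48·(-0.243726) = -1.838536
x=1.440000, w=-1.838536: f=-0.660215 → w ← -1.838536 + 0.48·(-0.660215) = -2.155439
w(1.92) ≈ -2.1554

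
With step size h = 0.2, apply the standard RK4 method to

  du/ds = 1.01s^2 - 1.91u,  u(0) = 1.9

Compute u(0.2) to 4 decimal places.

RK4: k1 = f(s_n, u_n); k2 = f(s_n + h/2, u_n + (h/2)·k1); k3 = f(s_n + h/2, u_n + (h/2)·k2); k4 = f(s_n + h, u_n + h·k3); u_{n+1} = u_n + (h/6)·(k1 + 2k2 + 2k3 + k4).
s=0.000000, u=1.900000:
  k1 = f(0.000000, 1.900000) = -3.629000
  k2 = f(0.100000, 1.537100) = -2.925761
  k3 = f(0.100000, 1.607424) = -3.060080
  k4 = f(0.200000, 1.287984) = -2.419650
  u ← 1.900000 + (0.2/6)·(k1 + 2k2 + 2k3 + k4) = 1.299322
u(0.2) ≈ 1.2993

1.2993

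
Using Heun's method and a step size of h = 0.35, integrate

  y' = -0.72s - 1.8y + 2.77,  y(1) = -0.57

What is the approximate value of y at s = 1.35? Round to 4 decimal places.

0.1234

Heun: k1 = f(s_n, y_n); k2 = f(s_n + h, y_n + h·k1); y_{n+1} = y_n + (h/2)·(k1 + k2).
s=1.000000, y=-0.570000:
  k1 = f(1.000000, -0.570000) = 3.076000
  k2 = f(1.350000, 0.506600) = 0.886120
  y ← -0.570000 + (0.35/2)·(3.076000 + 0.886120) = 0.123371
y(1.35) ≈ 0.1234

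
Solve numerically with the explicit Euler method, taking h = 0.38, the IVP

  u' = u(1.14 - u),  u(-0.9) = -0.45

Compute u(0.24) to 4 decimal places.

-2.3440

Euler: u_{n+1} = u_n + h·f(x_n, u_n).
x=-0.900000, u=-0.450000: f=-0.715500 → u ← -0.450000 + 0.38·(-0.715500) = -0.721890
x=-0.520000, u=-0.721890: f=-1.344080 → u ← -0.721890 + 0.38·(-1.344080) = -1.232640
x=-0.140000, u=-1.232640: f=-2.924612 → u ← -1.232640 + 0.38·(-2.924612) = -2.343993
u(0.24) ≈ -2.3440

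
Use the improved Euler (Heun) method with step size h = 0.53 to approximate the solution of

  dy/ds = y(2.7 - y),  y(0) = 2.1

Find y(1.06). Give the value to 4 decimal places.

2.5223

Heun: k1 = f(s_n, y_n); k2 = f(s_n + h, y_n + h·k1); y_{n+1} = y_n + (h/2)·(k1 + k2).
s=0.000000, y=2.100000:
  k1 = f(0.000000, 2.100000) = 1.260000
  k2 = f(0.530000, 2.767800) = -0.187657
  y ← 2.100000 + (0.53/2)·(1.260000 + (-0.187657)) = 2.384171
s=0.530000, y=2.384171:
  k1 = f(0.530000, 2.384171) = 0.752990
  k2 = f(1.060000, 2.783256) = -0.231722
  y ← 2.384171 + (0.53/2)·(0.752990 + (-0.231722)) = 2.522307
y(1.06) ≈ 2.5223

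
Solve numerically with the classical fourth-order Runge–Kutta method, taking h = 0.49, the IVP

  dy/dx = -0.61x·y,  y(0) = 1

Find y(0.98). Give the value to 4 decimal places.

0.7461

RK4: k1 = f(x_n, y_n); k2 = f(x_n + h/2, y_n + (h/2)·k1); k3 = f(x_n + h/2, y_n + (h/2)·k2); k4 = f(x_n + h, y_n + h·k3); y_{n+1} = y_n + (h/6)·(k1 + 2k2 + 2k3 + k4).
x=0.000000, y=1.000000:
  k1 = f(0.000000, 1.000000) = 0.000000
  k2 = f(0.245000, 1.000000) = -0.149450
  k3 = f(0.245000, 0.963385) = -0.143978
  k4 = f(0.490000, 0.929451) = -0.277813
  y ← 1.000000 + (0.49/6)·(k1 + 2k2 + 2k3 + k4) = 0.929385
x=0.490000, y=0.929385:
  k1 = f(0.490000, 0.929385) = -0.277793
  k2 = f(0.735000, 0.861326) = -0.386176
  k3 = f(0.735000, 0.834772) = -0.374270
  k4 = f(0.980000, 0.745993) = -0.445955
  y ← 0.929385 + (0.49/6)·(k1 + 2k2 + 2k3 + k4) = 0.746073
y(0.98) ≈ 0.7461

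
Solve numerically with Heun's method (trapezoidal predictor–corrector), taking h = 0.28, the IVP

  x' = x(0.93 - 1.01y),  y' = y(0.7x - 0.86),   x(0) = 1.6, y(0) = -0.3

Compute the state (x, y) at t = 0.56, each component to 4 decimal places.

Heun on (x,y): k1 = f(t_n, state_n); k2 = f(t_n + h, state_n + h·k1); state_{n+1} = state_n + (h/2)·(k1 + k2).
0.000000: (1.600000, -0.300000)
  k1 = (1.972800, -0.078000)
  predictor → (2.152384, -0.321840)
  k2 = (2.701368, -0.208124)
  → (2.254383, -0.340057)
0.280000: (2.254383, -0.340057)
  k1 = (2.870862, -0.244184)
  predictor → (3.058225, -0.408429)
  k2 = (4.105708, -0.523098)
  → (3.231103, -0.447477)
(x(0.56), y(0.56)) ≈ (3.2311, -0.4475)

3.2311, -0.4475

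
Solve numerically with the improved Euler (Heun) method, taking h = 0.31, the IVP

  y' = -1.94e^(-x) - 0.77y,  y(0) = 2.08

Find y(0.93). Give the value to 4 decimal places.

Heun: k1 = f(x_n, y_n); k2 = f(x_n + h, y_n + h·k1); y_{n+1} = y_n + (h/2)·(k1 + k2).
x=0.000000, y=2.080000:
  k1 = f(0.000000, 2.080000) = -3.541600
  k2 = f(0.310000, 0.982104) = -2.179107
  y ← 2.080000 + (0.31/2)·(-3.541600 + (-2.179107)) = 1.193290
x=0.310000, y=1.193290:
  k1 = f(0.310000, 1.193290) = -2.341721
  k2 = f(0.620000, 0.467357) = -1.403477
  y ← 1.193290 + (0.31/2)·(-2.341721 + (-1.403477)) = 0.612785
x=0.620000, y=0.612785:
  k1 = f(0.620000, 0.612785) = -1.515456
  k2 = f(0.930000, 0.142993) = -0.875539
  y ← 0.612785 + (0.31/2)·(-1.515456 + (-0.875539)) = 0.242180
y(0.93) ≈ 0.2422

0.2422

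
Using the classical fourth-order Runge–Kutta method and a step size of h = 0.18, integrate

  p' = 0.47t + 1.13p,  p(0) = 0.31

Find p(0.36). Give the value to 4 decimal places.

RK4: k1 = f(t_n, p_n); k2 = f(t_n + h/2, p_n + (h/2)·k1); k3 = f(t_n + h/2, p_n + (h/2)·k2); k4 = f(t_n + h, p_n + h·k3); p_{n+1} = p_n + (h/6)·(k1 + 2k2 + 2k3 + k4).
t=0.000000, p=0.310000:
  k1 = f(0.000000, 0.310000) = 0.350300
  k2 = f(0.090000, 0.341527) = 0.428226
  k3 = f(0.090000, 0.348540) = 0.436151
  k4 = f(0.180000, 0.388507) = 0.523613
  p ← 0.310000 + (0.18/6)·(k1 + 2k2 + 2k3 + k4) = 0.388080
t=0.180000, p=0.388080:
  k1 = f(0.180000, 0.388080) = 0.523130
  k2 = f(0.270000, 0.435162) = 0.618633
  k3 = f(0.270000, 0.443757) = 0.628345
  k4 = f(0.360000, 0.501182) = 0.735536
  p ← 0.388080 + (0.18/6)·(k1 + 2k2 + 2k3 + k4) = 0.500659
p(0.36) ≈ 0.5007

0.5007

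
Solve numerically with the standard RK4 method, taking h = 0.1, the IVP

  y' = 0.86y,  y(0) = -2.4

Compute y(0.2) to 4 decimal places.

-2.8504

RK4: k1 = f(x_n, y_n); k2 = f(x_n + h/2, y_n + (h/2)·k1); k3 = f(x_n + h/2, y_n + (h/2)·k2); k4 = f(x_n + h, y_n + h·k3); y_{n+1} = y_n + (h/6)·(k1 + 2k2 + 2k3 + k4).
x=0.000000, y=-2.400000:
  k1 = f(0.000000, -2.400000) = -2.064000
  k2 = f(0.050000, -2.503200) = -2.152752
  k3 = f(0.050000, -2.507638) = -2.156568
  k4 = f(0.100000, -2.615657) = -2.249465
  y ← -2.400000 + (0.1/6)·(k1 + 2k2 + 2k3 + k4) = -2.615535
x=0.100000, y=-2.615535:
  k1 = f(0.100000, -2.615535) = -2.249360
  k2 = f(0.150000, -2.728003) = -2.346083
  k3 = f(0.150000, -2.732839) = -2.350242
  k4 = f(0.200000, -2.850559) = -2.451481
  y ← -2.615535 + (0.1/6)·(k1 + 2k2 + 2k3 + k4) = -2.850427
y(0.2) ≈ -2.8504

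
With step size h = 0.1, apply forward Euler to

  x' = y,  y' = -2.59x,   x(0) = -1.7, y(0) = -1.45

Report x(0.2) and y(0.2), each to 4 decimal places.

-1.9460, -0.5318

Euler on (x,y): x_{n+1} = x_n + h·x', y_{n+1} = y_n + h·y'.
0.000000: (-1.700000, -1.450000); f=(-1.450000, 4.403000) → (-1.845000, -1.009700)
0.100000: (-1.845000, -1.009700); f=(-1.009700, 4.778550) → (-1.945970, -0.531845)
(x(0.2), y(0.2)) ≈ (-1.9460, -0.5318)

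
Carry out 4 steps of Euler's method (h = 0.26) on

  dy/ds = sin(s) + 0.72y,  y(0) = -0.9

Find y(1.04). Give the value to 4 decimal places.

Euler: y_{n+1} = y_n + h·f(s_n, y_n).
s=0.000000, y=-0.900000: f=-0.648000 → y ← -0.900000 + 0.26·(-0.648000) = -1.068480
s=0.260000, y=-1.068480: f=-0.512225 → y ← -1.068480 + 0.26·(-0.512225) = -1.201659
s=0.520000, y=-1.201659: f=-0.368314 → y ← -1.201659 + 0.26·(-0.368314) = -1.297420
s=0.780000, y=-1.297420: f=-0.230863 → y ← -1.297420 + 0.26·(-0.230863) = -1.357445
y(1.04) ≈ -1.3574

-1.3574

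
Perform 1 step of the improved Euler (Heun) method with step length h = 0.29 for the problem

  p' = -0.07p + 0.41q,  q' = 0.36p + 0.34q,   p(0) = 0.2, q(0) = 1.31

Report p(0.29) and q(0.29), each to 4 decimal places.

Heun on (p,q): k1 = f(x_n, state_n); k2 = f(x_n + h, state_n + h·k1); state_{n+1} = state_n + (h/2)·(k1 + k2).
0.000000: (0.200000, 1.310000)
  k1 = (0.523100, 0.517400)
  predictor → (0.351699, 1.460046)
  k2 = (0.574000, 0.623027)
  → (0.359079, 1.475362)
(p(0.29), q(0.29)) ≈ (0.3591, 1.4754)

0.3591, 1.4754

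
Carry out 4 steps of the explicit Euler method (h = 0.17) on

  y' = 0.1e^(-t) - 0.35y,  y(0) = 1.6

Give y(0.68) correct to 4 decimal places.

Euler: y_{n+1} = y_n + h·f(t_n, y_n).
t=0.000000, y=1.600000: f=-0.460000 → y ← 1.600000 + 0.17·(-0.460000) = 1.521800
t=0.170000, y=1.521800: f=-0.448264 → y ← 1.521800 + 0.17·(-0.448264) = 1.445595
t=0.340000, y=1.445595: f=-0.434781 → y ← 1.445595 + 0.17·(-0.434781) = 1.371682
t=0.510000, y=1.371682: f=-0.420039 → y ← 1.371682 + 0.17·(-0.420039) = 1.300276
y(0.68) ≈ 1.3003

1.3003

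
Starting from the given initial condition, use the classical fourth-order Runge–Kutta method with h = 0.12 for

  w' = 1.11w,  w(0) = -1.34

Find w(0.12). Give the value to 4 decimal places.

RK4: k1 = f(t_n, w_n); k2 = f(t_n + h/2, w_n + (h/2)·k1); k3 = f(t_n + h/2, w_n + (h/2)·k2); k4 = f(t_n + h, w_n + h·k3); w_{n+1} = w_n + (h/6)·(k1 + 2k2 + 2k3 + k4).
t=0.000000, w=-1.340000:
  k1 = f(0.000000, -1.340000) = -1.487400
  k2 = f(0.060000, -1.429244) = -1.586461
  k3 = f(0.060000, -1.435188) = -1.593058
  k4 = f(0.120000, -1.531167) = -1.699595
  w ← -1.340000 + (0.12/6)·(k1 + 2k2 + 2k3 + k4) = -1.530921
w(0.12) ≈ -1.5309

-1.5309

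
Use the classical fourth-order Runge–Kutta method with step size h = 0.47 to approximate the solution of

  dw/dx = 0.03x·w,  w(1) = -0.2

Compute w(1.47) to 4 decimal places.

RK4: k1 = f(x_n, w_n); k2 = f(x_n + h/2, w_n + (h/2)·k1); k3 = f(x_n + h/2, w_n + (h/2)·k2); k4 = f(x_n + h, w_n + h·k3); w_{n+1} = w_n + (h/6)·(k1 + 2k2 + 2k3 + k4).
x=1.000000, w=-0.200000:
  k1 = f(1.000000, -0.200000) = -0.006000
  k2 = f(1.235000, -0.201410) = -0.007462
  k3 = f(1.235000, -0.201754) = -0.007475
  k4 = f(1.470000, -0.203513) = -0.008975
  w ← -0.200000 + (0.47/6)·(k1 + 2k2 + 2k3 + k4) = -0.203513
w(1.47) ≈ -0.2035

-0.2035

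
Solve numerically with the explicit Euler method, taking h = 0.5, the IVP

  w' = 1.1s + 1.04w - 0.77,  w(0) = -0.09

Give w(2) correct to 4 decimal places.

-1.3958

Euler: w_{n+1} = w_n + h·f(s_n, w_n).
s=0.000000, w=-0.090000: f=-0.863600 → w ← -0.090000 + 0.5·(-0.863600) = -0.521800
s=0.500000, w=-0.521800: f=-0.762672 → w ← -0.521800 + 0.5·(-0.762672) = -0.903136
s=1.000000, w=-0.903136: f=-0.609261 → w ← -0.903136 + 0.5·(-0.609261) = -1.207767
s=1.500000, w=-1.207767: f=-0.376077 → w ← -1.207767 + 0.5·(-0.376077) = -1.395805
w(2) ≈ -1.3958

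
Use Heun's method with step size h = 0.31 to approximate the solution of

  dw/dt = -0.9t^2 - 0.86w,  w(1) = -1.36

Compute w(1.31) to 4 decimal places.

-1.3875

Heun: k1 = f(t_n, w_n); k2 = f(t_n + h, w_n + h·k1); w_{n+1} = w_n + (h/2)·(k1 + k2).
t=1.000000, w=-1.360000:
  k1 = f(1.000000, -1.360000) = 0.269600
  k2 = f(1.310000, -1.276424) = -0.446765
  w ← -1.360000 + (0.31/2)·(0.269600 + (-0.446765)) = -1.387461
w(1.31) ≈ -1.3875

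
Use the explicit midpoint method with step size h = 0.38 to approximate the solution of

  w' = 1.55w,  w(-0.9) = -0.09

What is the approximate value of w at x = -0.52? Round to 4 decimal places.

Midpoint: k1 = f(x_n, w_n); k2 = f(x_n + h/2, w_n + (h/2)·k1); w_{n+1} = w_n + h·k2.
x=-0.900000, w=-0.090000:
  k1 = f(-0.900000, -0.090000) = -0.139500
  k2 = f(-0.710000, -0.116505) = -0.180583
  w ← -0.090000 + 0.38·(-0.180583) = -0.158621
w(-0.52) ≈ -0.1586

-0.1586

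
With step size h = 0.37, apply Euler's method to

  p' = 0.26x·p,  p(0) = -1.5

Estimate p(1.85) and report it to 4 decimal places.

-2.1039

Euler: p_{n+1} = p_n + h·f(x_n, p_n).
x=0.000000, p=-1.500000: f=0.000000 → p ← -1.500000 + 0.37·0.000000 = -1.500000
x=0.370000, p=-1.500000: f=-0.144300 → p ← -1.500000 + 0.37·(-0.144300) = -1.553391
x=0.740000, p=-1.553391: f=-0.298872 → p ← -1.553391 + 0.37·(-0.298872) = -1.663974
x=1.110000, p=-1.663974: f=-0.480223 → p ← -1.663974 + 0.37·(-0.480223) = -1.841656
x=1.480000, p=-1.841656: f=-0.708669 → p ← -1.841656 + 0.37·(-0.708669) = -2.103864
p(1.85) ≈ -2.1039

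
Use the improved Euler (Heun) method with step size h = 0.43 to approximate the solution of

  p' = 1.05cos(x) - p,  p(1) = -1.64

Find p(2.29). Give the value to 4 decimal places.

Heun: k1 = f(x_n, p_n); k2 = f(x_n + h, p_n + h·k1); p_{n+1} = p_n + (h/2)·(k1 + k2).
x=1.000000, p=-1.640000:
  k1 = f(1.000000, -1.640000) = 2.207317
  k2 = f(1.430000, -0.690854) = 0.838202
  p ← -1.640000 + (0.43/2)·(2.207317 + 0.838202) = -0.985213
x=1.430000, p=-0.985213:
  k1 = f(1.430000, -0.985213) = 1.132562
  k2 = f(1.860000, -0.498212) = 0.198763
  p ← -0.985213 + (0.43/2)·(1.132562 + 0.198763) = -0.698979
x=1.860000, p=-0.698979:
  k1 = f(1.860000, -0.698979) = 0.399530
  k2 = f(2.290000, -0.527181) = -0.164544
  p ← -0.698979 + (0.43/2)·(0.399530 + (-0.164544)) = -0.648457
p(2.29) ≈ -0.6485

-0.6485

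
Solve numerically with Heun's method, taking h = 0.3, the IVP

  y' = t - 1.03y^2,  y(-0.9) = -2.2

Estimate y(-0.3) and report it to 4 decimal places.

Heun: k1 = f(t_n, y_n); k2 = f(t_n + h, y_n + h·k1); y_{n+1} = y_n + (h/2)·(k1 + k2).
t=-0.900000, y=-2.200000:
  k1 = f(-0.900000, -2.200000) = -5.885200
  k2 = f(-0.600000, -3.965560) = -16.797436
  y ← -2.200000 + (0.3/2)·(-5.885200 + (-16.797436)) = -5.602395
t=-0.600000, y=-5.602395:
  k1 = f(-0.600000, -5.602395) = -32.928439
  k2 = f(-0.300000, -15.480927) = -247.148881
  y ← -5.602395 + (0.3/2)·(-32.928439 + (-247.148881)) = -47.613994
y(-0.3) ≈ -47.6140

-47.6140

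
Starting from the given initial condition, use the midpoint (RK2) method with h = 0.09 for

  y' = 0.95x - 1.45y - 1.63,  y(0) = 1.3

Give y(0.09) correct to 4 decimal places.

1.0081

Midpoint: k1 = f(x_n, y_n); k2 = f(x_n + h/2, y_n + (h/2)·k1); y_{n+1} = y_n + h·k2.
x=0.000000, y=1.300000:
  k1 = f(0.000000, 1.300000) = -3.515000
  k2 = f(0.045000, 1.141825) = -3.242896
  y ← 1.300000 + 0.09·(-3.242896) = 1.008139
y(0.09) ≈ 1.0081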